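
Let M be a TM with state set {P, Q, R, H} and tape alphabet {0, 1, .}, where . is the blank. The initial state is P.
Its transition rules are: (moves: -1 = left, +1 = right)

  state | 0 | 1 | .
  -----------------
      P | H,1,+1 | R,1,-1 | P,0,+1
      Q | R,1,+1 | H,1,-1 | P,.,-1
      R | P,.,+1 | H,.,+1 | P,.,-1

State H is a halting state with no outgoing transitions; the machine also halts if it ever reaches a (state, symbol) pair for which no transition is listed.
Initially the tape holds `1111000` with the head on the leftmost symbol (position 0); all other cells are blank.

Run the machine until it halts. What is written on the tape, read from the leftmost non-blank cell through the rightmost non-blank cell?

P | ..[1]111000   read 1 → write 1, move -1, go to R
R | .[.]1111000   read . → write ., move -1, go to P
P | [.].1111000   read . → write 0, move +1, go to P
P | 0[.]1111000   read . → write 0, move +1, go to P
P | 00[1]111000   read 1 → write 1, move -1, go to R
R | 0[0]1111000   read 0 → write ., move +1, go to P
P | 0.[1]111000   read 1 → write 1, move -1, go to R
R | 0[.]1111000   read . → write ., move -1, go to P
P | [0].1111000   read 0 → write 1, move +1, go to H
H | 1[.]1111000
The non-blank tape span at halt is 1.1111000.

1.1111000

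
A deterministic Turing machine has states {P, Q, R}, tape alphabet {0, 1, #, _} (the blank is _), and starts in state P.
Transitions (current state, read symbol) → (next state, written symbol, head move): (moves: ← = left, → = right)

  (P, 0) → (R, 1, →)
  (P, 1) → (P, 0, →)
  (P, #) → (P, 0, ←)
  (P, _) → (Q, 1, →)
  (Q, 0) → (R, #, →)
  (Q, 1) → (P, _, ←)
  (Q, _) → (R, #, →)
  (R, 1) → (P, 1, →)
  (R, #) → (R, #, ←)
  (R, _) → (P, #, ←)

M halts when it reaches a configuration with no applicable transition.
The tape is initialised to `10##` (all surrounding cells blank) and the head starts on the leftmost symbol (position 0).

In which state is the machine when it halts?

state=P head=0 tape=[1]0##_   (P,1)→(P,0,→)
state=P head=1 tape=0[0]##_   (P,0)→(R,1,→)
state=R head=2 tape=01[#]#_   (R,#)→(R,#,←)
state=R head=1 tape=0[1]##_   (R,1)→(P,1,→)
state=P head=2 tape=01[#]#_   (P,#)→(P,0,←)
state=P head=1 tape=0[1]0#_   (P,1)→(P,0,→)
state=P head=2 tape=00[0]#_   (P,0)→(R,1,→)
state=R head=3 tape=001[#]_   (R,#)→(R,#,←)
state=R head=2 tape=00[1]#_   (R,1)→(P,1,→)
state=P head=3 tape=001[#]_   (P,#)→(P,0,←)
state=P head=2 tape=00[1]0_   (P,1)→(P,0,→)
state=P head=3 tape=000[0]_   (P,0)→(R,1,→)
state=R head=4 tape=0001[_]   (R,_)→(P,#,←)
state=P head=3 tape=000[1]#   (P,1)→(P,0,→)
state=P head=4 tape=0000[#]   (P,#)→(P,0,←)
state=P head=3 tape=000[0]0   (P,0)→(R,1,→)
state=R head=4 tape=0001[0]
No transition is defined for (R, 0); M halts in state R.

R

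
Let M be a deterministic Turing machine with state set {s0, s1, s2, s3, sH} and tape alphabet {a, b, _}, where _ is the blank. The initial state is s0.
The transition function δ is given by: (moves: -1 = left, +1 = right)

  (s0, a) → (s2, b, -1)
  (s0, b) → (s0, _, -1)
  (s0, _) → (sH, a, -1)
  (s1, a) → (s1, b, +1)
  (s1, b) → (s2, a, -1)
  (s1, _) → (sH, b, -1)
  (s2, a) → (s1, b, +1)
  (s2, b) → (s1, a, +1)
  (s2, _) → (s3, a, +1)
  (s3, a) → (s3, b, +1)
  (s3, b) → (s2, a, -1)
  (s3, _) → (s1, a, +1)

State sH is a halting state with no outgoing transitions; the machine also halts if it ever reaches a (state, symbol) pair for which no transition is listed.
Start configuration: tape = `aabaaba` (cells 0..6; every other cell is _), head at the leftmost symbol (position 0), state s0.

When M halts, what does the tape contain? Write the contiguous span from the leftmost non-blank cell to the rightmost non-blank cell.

s0 | _[a]abaaba_   read a → write b, move -1, go to s2
s2 | [_]babaaba_   read _ → write a, move +1, go to s3
s3 | a[b]abaaba_   read b → write a, move -1, go to s2
s2 | [a]aabaaba_   read a → write b, move +1, go to s1
s1 | b[a]abaaba_   read a → write b, move +1, go to s1
s1 | bb[a]baaba_   read a → write b, move +1, go to s1
s1 | bbb[b]aaba_   read b → write a, move -1, go to s2
s2 | bb[b]aaaba_   read b → write a, move +1, go to s1
s1 | bba[a]aaba_   read a → write b, move +1, go to s1
s1 | bbab[a]aba_   read a → write b, move +1, go to s1
s1 | bbabb[a]ba_   read a → write b, move +1, go to s1
s1 | bbabbb[b]a_   read b → write a, move -1, go to s2
s2 | bbabb[b]aa_   read b → write a, move +1, go to s1
s1 | bbabba[a]a_   read a → write b, move +1, go to s1
s1 | bbabbab[a]_   read a → write b, move +1, go to s1
s1 | bbabbabb[_]   read _ → write b, move -1, go to sH
sH | bbabbab[b]b
The non-blank tape span at halt is bbabbabbb.

bbabbabbb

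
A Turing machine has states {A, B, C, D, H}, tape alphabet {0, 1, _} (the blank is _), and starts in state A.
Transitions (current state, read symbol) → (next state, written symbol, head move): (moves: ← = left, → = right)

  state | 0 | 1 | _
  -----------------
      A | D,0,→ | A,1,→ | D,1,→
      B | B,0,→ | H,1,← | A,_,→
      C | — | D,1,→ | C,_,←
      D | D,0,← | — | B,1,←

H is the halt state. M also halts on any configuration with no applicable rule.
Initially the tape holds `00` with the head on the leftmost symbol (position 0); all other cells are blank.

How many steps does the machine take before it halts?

9

state=A head=0 tape=__[0]0   (A,0)→(D,0,→)
state=D head=1 tape=__0[0]   (D,0)→(D,0,←)
state=D head=0 tape=__[0]0   (D,0)→(D,0,←)
state=D head=-1 tape=_[_]00   (D,_)→(B,1,←)
state=B head=-2 tape=[_]100   (B,_)→(A,_,→)
state=A head=-1 tape=_[1]00   (A,1)→(A,1,→)
state=A head=0 tape=_1[0]0   (A,0)→(D,0,→)
state=D head=1 tape=_10[0]   (D,0)→(D,0,←)
state=D head=0 tape=_1[0]0   (D,0)→(D,0,←)
state=D head=-1 tape=_[1]00
M halts after 9 transitions.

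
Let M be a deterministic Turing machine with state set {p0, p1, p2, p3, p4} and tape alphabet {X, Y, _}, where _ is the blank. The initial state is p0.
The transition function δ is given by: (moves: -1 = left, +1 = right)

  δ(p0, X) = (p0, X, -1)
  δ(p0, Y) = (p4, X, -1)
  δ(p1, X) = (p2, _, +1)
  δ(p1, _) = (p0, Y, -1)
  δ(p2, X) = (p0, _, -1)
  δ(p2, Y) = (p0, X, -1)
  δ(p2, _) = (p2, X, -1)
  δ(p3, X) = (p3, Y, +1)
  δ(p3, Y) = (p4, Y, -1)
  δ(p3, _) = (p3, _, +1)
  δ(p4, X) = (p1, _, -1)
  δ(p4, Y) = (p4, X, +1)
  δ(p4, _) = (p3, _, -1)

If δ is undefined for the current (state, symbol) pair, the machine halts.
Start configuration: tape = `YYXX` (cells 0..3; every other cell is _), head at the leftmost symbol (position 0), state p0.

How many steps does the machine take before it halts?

13

state=p0 head=0 tape=__[Y]YXX   (p0,Y)→(p4,X,-1)
state=p4 head=-1 tape=_[_]XYXX   (p4,_)→(p3,_,-1)
state=p3 head=-2 tape=[_]_XYXX   (p3,_)→(p3,_,+1)
state=p3 head=-1 tape=_[_]XYXX   (p3,_)→(p3,_,+1)
state=p3 head=0 tape=__[X]YXX   (p3,X)→(p3,Y,+1)
state=p3 head=1 tape=__Y[Y]XX   (p3,Y)→(p4,Y,-1)
state=p4 head=0 tape=__[Y]YXX   (p4,Y)→(p4,X,+1)
state=p4 head=1 tape=__X[Y]XX   (p4,Y)→(p4,X,+1)
state=p4 head=2 tape=__XX[X]X   (p4,X)→(p1,_,-1)
state=p1 head=1 tape=__X[X]_X   (p1,X)→(p2,_,+1)
state=p2 head=2 tape=__X_[_]X   (p2,_)→(p2,X,-1)
state=p2 head=1 tape=__X[_]XX   (p2,_)→(p2,X,-1)
state=p2 head=0 tape=__[X]XXX   (p2,X)→(p0,_,-1)
state=p0 head=-1 tape=_[_]_XXX
M halts after 13 transitions.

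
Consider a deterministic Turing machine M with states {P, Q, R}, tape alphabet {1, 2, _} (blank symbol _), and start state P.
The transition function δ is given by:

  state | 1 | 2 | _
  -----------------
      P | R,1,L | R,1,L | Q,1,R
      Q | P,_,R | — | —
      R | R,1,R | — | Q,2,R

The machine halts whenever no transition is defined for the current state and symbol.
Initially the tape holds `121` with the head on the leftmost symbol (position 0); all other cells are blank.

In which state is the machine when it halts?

Q

state=P head=0 tape=_[1]21__   (P,1)→(R,1,L)
state=R head=-1 tape=[_]121__   (R,_)→(Q,2,R)
state=Q head=0 tape=2[1]21__   (Q,1)→(P,_,R)
state=P head=1 tape=2_[2]1__   (P,2)→(R,1,L)
state=R head=0 tape=2[_]11__   (R,_)→(Q,2,R)
state=Q head=1 tape=22[1]1__   (Q,1)→(P,_,R)
state=P head=2 tape=22_[1]__   (P,1)→(R,1,L)
state=R head=1 tape=22[_]1__   (R,_)→(Q,2,R)
state=Q head=2 tape=222[1]__   (Q,1)→(P,_,R)
state=P head=3 tape=222_[_]_   (P,_)→(Q,1,R)
state=Q head=4 tape=222_1[_]
No transition is defined for (Q, _); M halts in state Q.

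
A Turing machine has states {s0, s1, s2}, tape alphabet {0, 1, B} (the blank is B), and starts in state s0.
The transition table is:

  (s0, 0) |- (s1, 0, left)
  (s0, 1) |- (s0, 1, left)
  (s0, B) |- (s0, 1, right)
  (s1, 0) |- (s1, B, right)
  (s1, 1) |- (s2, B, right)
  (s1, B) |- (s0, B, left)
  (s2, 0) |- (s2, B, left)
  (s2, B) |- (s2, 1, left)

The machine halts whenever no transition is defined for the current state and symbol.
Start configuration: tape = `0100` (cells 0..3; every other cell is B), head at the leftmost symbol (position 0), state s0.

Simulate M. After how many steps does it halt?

state=s0 head=0 tape=BB[0]100   (s0,0)→(s1,0,left)
state=s1 head=-1 tape=B[B]0100   (s1,B)→(s0,B,left)
state=s0 head=-2 tape=[B]B0100   (s0,B)→(s0,1,right)
state=s0 head=-1 tape=1[B]0100   (s0,B)→(s0,1,right)
state=s0 head=0 tape=11[0]100   (s0,0)→(s1,0,left)
state=s1 head=-1 tape=1[1]0100   (s1,1)→(s2,B,right)
state=s2 head=0 tape=1B[0]100   (s2,0)→(s2,B,left)
state=s2 head=-1 tape=1[B]B100   (s2,B)→(s2,1,left)
state=s2 head=-2 tape=[1]1B100
M halts after 8 transitions.

8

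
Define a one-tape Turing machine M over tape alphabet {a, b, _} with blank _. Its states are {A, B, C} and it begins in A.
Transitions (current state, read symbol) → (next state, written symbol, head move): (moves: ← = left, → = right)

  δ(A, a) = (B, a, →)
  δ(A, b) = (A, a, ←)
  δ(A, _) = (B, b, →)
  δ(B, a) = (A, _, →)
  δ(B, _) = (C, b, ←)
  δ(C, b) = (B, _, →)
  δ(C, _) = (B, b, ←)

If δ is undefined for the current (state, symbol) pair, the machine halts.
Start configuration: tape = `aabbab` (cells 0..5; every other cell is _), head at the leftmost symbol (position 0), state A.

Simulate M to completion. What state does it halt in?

A | [a]abbab   read a → write a, move →, go to B
B | a[a]bbab   read a → write _, move →, go to A
A | a_[b]bab   read b → write a, move ←, go to A
A | a[_]abab   read _ → write b, move →, go to B
B | ab[a]bab   read a → write _, move →, go to A
A | ab_[b]ab   read b → write a, move ←, go to A
A | ab[_]aab   read _ → write b, move →, go to B
B | abb[a]ab   read a → write _, move →, go to A
A | abb_[a]b   read a → write a, move →, go to B
B | abb_a[b]
No transition is defined for (B, b); M halts in state B.

B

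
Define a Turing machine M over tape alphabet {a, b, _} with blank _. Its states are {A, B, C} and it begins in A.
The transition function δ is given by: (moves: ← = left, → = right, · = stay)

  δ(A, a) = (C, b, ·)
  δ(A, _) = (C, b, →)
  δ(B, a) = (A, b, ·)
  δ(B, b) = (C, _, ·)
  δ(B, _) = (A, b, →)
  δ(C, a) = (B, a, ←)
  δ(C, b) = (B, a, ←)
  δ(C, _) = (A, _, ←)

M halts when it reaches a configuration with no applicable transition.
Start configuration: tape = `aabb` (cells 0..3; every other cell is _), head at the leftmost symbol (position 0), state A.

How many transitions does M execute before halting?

9

A | __[a]abb   read a → write b, move ·, go to C
C | __[b]abb   read b → write a, move ←, go to B
B | _[_]aabb   read _ → write b, move →, go to A
A | _b[a]abb   read a → write b, move ·, go to C
C | _b[b]abb   read b → write a, move ←, go to B
B | _[b]aabb   read b → write _, move ·, go to C
C | _[_]aabb   read _ → write _, move ←, go to A
A | [_]_aabb   read _ → write b, move →, go to C
C | b[_]aabb   read _ → write _, move ←, go to A
A | [b]_aabb
M halts after 9 transitions.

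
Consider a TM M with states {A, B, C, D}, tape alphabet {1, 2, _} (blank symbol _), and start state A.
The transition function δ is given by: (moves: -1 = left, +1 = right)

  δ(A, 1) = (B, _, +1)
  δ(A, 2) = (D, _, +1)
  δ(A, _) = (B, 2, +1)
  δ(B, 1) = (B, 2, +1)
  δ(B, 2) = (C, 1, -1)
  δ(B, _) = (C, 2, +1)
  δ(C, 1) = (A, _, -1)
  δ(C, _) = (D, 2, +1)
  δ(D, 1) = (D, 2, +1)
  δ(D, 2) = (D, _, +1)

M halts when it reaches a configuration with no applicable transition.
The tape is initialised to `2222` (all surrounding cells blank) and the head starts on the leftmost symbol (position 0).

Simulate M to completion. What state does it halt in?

state=A head=0 tape=[2]222_   (A,2)→(D,_,+1)
state=D head=1 tape=_[2]22_   (D,2)→(D,_,+1)
state=D head=2 tape=__[2]2_   (D,2)→(D,_,+1)
state=D head=3 tape=___[2]_   (D,2)→(D,_,+1)
state=D head=4 tape=____[_]
No transition is defined for (D, _); M halts in state D.

D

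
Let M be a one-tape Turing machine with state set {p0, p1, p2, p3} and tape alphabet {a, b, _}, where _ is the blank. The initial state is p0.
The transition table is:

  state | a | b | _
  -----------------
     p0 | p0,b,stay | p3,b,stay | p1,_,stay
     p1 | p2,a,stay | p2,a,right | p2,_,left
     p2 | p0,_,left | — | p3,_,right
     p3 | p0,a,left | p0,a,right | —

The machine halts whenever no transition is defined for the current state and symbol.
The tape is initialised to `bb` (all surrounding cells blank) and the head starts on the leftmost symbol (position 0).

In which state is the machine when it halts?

p3

p0 | __[b]b_   read b → write b, move stay, go to p3
p3 | __[b]b_   read b → write a, move right, go to p0
p0 | __a[b]_   read b → write b, move stay, go to p3
p3 | __a[b]_   read b → write a, move right, go to p0
p0 | __aa[_]   read _ → write _, move stay, go to p1
p1 | __aa[_]   read _ → write _, move left, go to p2
p2 | __a[a]_   read a → write _, move left, go to p0
p0 | __[a]__   read a → write b, move stay, go to p0
p0 | __[b]__   read b → write b, move stay, go to p3
p3 | __[b]__   read b → write a, move right, go to p0
p0 | __a[_]_   read _ → write _, move stay, go to p1
p1 | __a[_]_   read _ → write _, move left, go to p2
p2 | __[a]__   read a → write _, move left, go to p0
p0 | _[_]___   read _ → write _, move stay, go to p1
p1 | _[_]___   read _ → write _, move left, go to p2
p2 | [_]____   read _ → write _, move right, go to p3
p3 | _[_]___
No transition is defined for (p3, _); M halts in state p3.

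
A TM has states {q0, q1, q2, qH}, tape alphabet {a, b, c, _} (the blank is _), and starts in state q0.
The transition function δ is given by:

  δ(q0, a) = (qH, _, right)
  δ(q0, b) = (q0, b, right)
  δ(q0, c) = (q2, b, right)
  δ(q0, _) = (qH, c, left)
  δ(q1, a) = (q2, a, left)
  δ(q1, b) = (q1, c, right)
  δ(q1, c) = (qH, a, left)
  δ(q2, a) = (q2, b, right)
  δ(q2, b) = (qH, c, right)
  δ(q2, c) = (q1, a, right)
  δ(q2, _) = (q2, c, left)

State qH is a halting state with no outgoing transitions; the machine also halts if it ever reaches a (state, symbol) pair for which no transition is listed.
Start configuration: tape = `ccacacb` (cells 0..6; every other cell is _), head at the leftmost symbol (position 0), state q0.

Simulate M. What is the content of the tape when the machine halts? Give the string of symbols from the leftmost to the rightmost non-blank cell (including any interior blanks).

state=q0 head=0 tape=[c]cacacb_   (q0,c)→(q2,b,right)
state=q2 head=1 tape=b[c]acacb_   (q2,c)→(q1,a,right)
state=q1 head=2 tape=ba[a]cacb_   (q1,a)→(q2,a,left)
state=q2 head=1 tape=b[a]acacb_   (q2,a)→(q2,b,right)
state=q2 head=2 tape=bb[a]cacb_   (q2,a)→(q2,b,right)
state=q2 head=3 tape=bbb[c]acb_   (q2,c)→(q1,a,right)
state=q1 head=4 tape=bbba[a]cb_   (q1,a)→(q2,a,left)
state=q2 head=3 tape=bbb[a]acb_   (q2,a)→(q2,b,right)
state=q2 head=4 tape=bbbb[a]cb_   (q2,a)→(q2,b,right)
state=q2 head=5 tape=bbbbb[c]b_   (q2,c)→(q1,a,right)
state=q1 head=6 tape=bbbbba[b]_   (q1,b)→(q1,c,right)
state=q1 head=7 tape=bbbbbac[_]
The non-blank tape span at halt is bbbbbac.

bbbbbac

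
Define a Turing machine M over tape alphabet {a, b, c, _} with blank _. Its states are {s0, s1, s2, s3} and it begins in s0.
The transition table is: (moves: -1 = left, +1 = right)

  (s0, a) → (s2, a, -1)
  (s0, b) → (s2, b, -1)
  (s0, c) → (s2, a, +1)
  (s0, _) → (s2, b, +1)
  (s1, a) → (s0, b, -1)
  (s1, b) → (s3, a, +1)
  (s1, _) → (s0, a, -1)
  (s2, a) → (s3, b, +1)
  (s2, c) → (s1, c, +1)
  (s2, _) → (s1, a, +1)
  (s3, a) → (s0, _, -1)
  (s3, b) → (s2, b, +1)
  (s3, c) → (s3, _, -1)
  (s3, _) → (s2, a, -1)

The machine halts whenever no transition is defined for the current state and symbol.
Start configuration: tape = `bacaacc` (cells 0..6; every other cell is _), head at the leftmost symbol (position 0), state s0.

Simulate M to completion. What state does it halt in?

s0 | __[b]acaacc   read b → write b, move -1, go to s2
s2 | _[_]bacaacc   read _ → write a, move +1, go to s1
s1 | _a[b]acaacc   read b → write a, move +1, go to s3
s3 | _aa[a]caacc   read a → write _, move -1, go to s0
s0 | _a[a]_caacc   read a → write a, move -1, go to s2
s2 | _[a]a_caacc   read a → write b, move +1, go to s3
s3 | _b[a]_caacc   read a → write _, move -1, go to s0
s0 | _[b]__caacc   read b → write b, move -1, go to s2
s2 | [_]b__caacc   read _ → write a, move +1, go to s1
s1 | a[b]__caacc   read b → write a, move +1, go to s3
s3 | aa[_]_caacc   read _ → write a, move -1, go to s2
s2 | a[a]a_caacc   read a → write b, move +1, go to s3
s3 | ab[a]_caacc   read a → write _, move -1, go to s0
s0 | a[b]__caacc   read b → write b, move -1, go to s2
s2 | [a]b__caacc   read a → write b, move +1, go to s3
s3 | b[b]__caacc   read b → write b, move +1, go to s2
s2 | bb[_]_caacc   read _ → write a, move +1, go to s1
s1 | bba[_]caacc   read _ → write a, move -1, go to s0
s0 | bb[a]acaacc   read a → write a, move -1, go to s2
s2 | b[b]aacaacc
No transition is defined for (s2, b); M halts in state s2.

s2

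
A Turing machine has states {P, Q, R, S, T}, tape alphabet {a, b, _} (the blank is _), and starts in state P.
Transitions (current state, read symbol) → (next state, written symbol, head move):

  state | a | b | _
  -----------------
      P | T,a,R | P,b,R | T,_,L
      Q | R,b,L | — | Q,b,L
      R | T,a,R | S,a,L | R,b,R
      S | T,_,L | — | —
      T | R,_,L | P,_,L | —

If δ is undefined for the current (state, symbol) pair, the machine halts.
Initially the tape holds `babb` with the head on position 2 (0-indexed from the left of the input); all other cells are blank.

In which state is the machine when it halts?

P | ba[b]b_   read b → write b, move R, go to P
P | bab[b]_   read b → write b, move R, go to P
P | babb[_]   read _ → write _, move L, go to T
T | bab[b]_   read b → write _, move L, go to P
P | ba[b]__   read b → write b, move R, go to P
P | bab[_]_   read _ → write _, move L, go to T
T | ba[b]__   read b → write _, move L, go to P
P | b[a]___   read a → write a, move R, go to T
T | ba[_]__
No transition is defined for (T, _); M halts in state T.

T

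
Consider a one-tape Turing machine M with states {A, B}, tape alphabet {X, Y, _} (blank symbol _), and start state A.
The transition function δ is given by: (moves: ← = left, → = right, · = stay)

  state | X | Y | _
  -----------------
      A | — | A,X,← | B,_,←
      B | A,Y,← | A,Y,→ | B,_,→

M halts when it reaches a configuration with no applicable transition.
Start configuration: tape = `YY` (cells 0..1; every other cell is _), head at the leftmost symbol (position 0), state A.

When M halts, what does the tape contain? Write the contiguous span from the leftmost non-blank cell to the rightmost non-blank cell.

state=A head=0 tape=__[Y]Y   (A,Y)→(A,X,←)
state=A head=-1 tape=_[_]XY   (A,_)→(B,_,←)
state=B head=-2 tape=[_]_XY   (B,_)→(B,_,→)
state=B head=-1 tape=_[_]XY   (B,_)→(B,_,→)
state=B head=0 tape=__[X]Y   (B,X)→(A,Y,←)
state=A head=-1 tape=_[_]YY   (A,_)→(B,_,←)
state=B head=-2 tape=[_]_YY   (B,_)→(B,_,→)
state=B head=-1 tape=_[_]YY   (B,_)→(B,_,→)
state=B head=0 tape=__[Y]Y   (B,Y)→(A,Y,→)
state=A head=1 tape=__Y[Y]   (A,Y)→(A,X,←)
state=A head=0 tape=__[Y]X   (A,Y)→(A,X,←)
state=A head=-1 tape=_[_]XX   (A,_)→(B,_,←)
state=B head=-2 tape=[_]_XX   (B,_)→(B,_,→)
state=B head=-1 tape=_[_]XX   (B,_)→(B,_,→)
state=B head=0 tape=__[X]X   (B,X)→(A,Y,←)
state=A head=-1 tape=_[_]YX   (A,_)→(B,_,←)
state=B head=-2 tape=[_]_YX   (B,_)→(B,_,→)
state=B head=-1 tape=_[_]YX   (B,_)→(B,_,→)
state=B head=0 tape=__[Y]X   (B,Y)→(A,Y,→)
state=A head=1 tape=__Y[X]
The non-blank tape span at halt is YX.

YX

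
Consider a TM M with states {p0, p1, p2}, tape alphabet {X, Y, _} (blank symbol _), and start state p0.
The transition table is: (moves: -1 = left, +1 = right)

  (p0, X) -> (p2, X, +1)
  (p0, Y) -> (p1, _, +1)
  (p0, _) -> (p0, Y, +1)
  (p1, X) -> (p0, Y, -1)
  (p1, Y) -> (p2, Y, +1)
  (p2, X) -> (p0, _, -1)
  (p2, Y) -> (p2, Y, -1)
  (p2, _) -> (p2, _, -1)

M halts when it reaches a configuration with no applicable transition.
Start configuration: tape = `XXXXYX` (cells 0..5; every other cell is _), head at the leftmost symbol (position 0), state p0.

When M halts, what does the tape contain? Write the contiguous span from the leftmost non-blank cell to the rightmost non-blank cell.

YY___YX

p0 | _[X]XXXYX   read X → write X, move +1, go to p2
p2 | _X[X]XXYX   read X → write _, move -1, go to p0
p0 | _[X]_XXYX   read X → write X, move +1, go to p2
p2 | _X[_]XXYX   read _ → write _, move -1, go to p2
p2 | _[X]_XXYX   read X → write _, move -1, go to p0
p0 | [_]__XXYX   read _ → write Y, move +1, go to p0
p0 | Y[_]_XXYX   read _ → write Y, move +1, go to p0
p0 | YY[_]XXYX   read _ → write Y, move +1, go to p0
p0 | YYY[X]XYX   read X → write X, move +1, go to p2
p2 | YYYX[X]YX   read X → write _, move -1, go to p0
p0 | YYY[X]_YX   read X → write X, move +1, go to p2
p2 | YYYX[_]YX   read _ → write _, move -1, go to p2
p2 | YYY[X]_YX   read X → write _, move -1, go to p0
p0 | YY[Y]__YX   read Y → write _, move +1, go to p1
p1 | YY_[_]_YX
The non-blank tape span at halt is YY___YX.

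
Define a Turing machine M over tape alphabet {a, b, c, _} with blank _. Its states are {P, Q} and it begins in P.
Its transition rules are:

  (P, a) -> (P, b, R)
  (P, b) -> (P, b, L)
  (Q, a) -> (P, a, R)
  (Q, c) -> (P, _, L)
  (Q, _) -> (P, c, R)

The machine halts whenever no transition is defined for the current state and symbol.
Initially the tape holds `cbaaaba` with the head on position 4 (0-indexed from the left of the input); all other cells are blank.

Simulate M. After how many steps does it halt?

P | cbaa[a]ba   read a → write b, move R, go to P
P | cbaab[b]a   read b → write b, move L, go to P
P | cbaa[b]ba   read b → write b, move L, go to P
P | cba[a]bba   read a → write b, move R, go to P
P | cbab[b]ba   read b → write b, move L, go to P
P | cba[b]bba   read b → write b, move L, go to P
P | cb[a]bbba   read a → write b, move R, go to P
P | cbb[b]bba   read b → write b, move L, go to P
P | cb[b]bbba   read b → write b, move L, go to P
P | c[b]bbbba   read b → write b, move L, go to P
P | [c]bbbbba
M halts after 10 transitions.

10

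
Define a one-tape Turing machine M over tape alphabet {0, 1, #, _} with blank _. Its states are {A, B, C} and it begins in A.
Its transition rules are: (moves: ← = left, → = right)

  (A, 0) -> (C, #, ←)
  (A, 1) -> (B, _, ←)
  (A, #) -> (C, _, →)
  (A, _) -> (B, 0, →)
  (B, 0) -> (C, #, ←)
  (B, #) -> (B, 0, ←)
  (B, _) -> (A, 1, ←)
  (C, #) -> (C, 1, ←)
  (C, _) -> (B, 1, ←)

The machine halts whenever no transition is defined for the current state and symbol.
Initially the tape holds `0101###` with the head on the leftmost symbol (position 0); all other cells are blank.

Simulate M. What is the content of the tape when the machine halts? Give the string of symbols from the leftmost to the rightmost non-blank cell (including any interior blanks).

011#101###

A | ___[0]101###   read 0 → write #, move ←, go to C
C | __[_]#101###   read _ → write 1, move ←, go to B
B | _[_]1#101###   read _ → write 1, move ←, go to A
A | [_]11#101###   read _ → write 0, move →, go to B
B | 0[1]1#101###
The non-blank tape span at halt is 011#101###.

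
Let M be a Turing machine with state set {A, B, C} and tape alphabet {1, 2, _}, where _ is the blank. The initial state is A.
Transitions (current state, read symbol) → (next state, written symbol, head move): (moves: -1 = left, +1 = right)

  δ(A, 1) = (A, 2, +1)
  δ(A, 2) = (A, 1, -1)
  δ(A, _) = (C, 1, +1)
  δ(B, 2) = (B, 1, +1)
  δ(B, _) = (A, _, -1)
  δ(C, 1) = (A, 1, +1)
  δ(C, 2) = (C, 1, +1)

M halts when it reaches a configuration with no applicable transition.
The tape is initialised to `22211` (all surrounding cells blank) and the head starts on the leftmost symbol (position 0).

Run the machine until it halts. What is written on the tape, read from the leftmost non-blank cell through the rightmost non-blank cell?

2222221

A | _[2]2211__   read 2 → write 1, move -1, go to A
A | [_]12211__   read _ → write 1, move +1, go to C
C | 1[1]2211__   read 1 → write 1, move +1, go to A
A | 11[2]211__   read 2 → write 1, move -1, go to A
A | 1[1]1211__   read 1 → write 2, move +1, go to A
A | 12[1]211__   read 1 → write 2, move +1, go to A
A | 122[2]11__   read 2 → write 1, move -1, go to A
A | 12[2]111__   read 2 → write 1, move -1, go to A
A | 1[2]1111__   read 2 → write 1, move -1, go to A
A | [1]11111__   read 1 → write 2, move +1, go to A
A | 2[1]1111__   read 1 → write 2, move +1, go to A
A | 22[1]111__   read 1 → write 2, move +1, go to A
A | 222[1]11__   read 1 → write 2, move +1, go to A
A | 2222[1]1__   read 1 → write 2, move +1, go to A
A | 22222[1]__   read 1 → write 2, move +1, go to A
A | 222222[_]_   read _ → write 1, move +1, go to C
C | 2222221[_]
The non-blank tape span at halt is 2222221.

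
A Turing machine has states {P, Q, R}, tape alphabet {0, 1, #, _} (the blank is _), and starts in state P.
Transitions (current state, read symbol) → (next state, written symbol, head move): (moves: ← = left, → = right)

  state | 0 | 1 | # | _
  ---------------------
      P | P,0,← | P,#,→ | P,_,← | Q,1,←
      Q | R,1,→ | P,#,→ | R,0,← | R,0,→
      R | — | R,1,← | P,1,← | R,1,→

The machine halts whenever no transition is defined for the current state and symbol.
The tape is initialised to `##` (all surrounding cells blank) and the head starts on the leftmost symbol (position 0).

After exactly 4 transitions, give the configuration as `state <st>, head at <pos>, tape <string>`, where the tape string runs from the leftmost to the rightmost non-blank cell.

P | __[#]#   read # → write _, move ←, go to P
P | _[_]_#   read _ → write 1, move ←, go to Q
Q | [_]1_#   read _ → write 0, move →, go to R
R | 0[1]_#   read 1 → write 1, move ←, go to R
R | [0]1_#
After 4 steps: state R, head at -2, tape 01_#.

state R, head at -2, tape 01_#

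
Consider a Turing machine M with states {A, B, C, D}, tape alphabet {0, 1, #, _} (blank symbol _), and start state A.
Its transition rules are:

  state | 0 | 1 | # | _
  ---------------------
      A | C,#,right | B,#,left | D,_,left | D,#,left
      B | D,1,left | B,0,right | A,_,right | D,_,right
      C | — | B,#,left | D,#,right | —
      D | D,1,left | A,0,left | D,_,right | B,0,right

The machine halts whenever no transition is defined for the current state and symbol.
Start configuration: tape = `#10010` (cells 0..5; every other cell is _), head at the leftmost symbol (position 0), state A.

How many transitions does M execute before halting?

10

A | __[#]10010   read # → write _, move left, go to D
D | _[_]_10010   read _ → write 0, move right, go to B
B | _0[_]10010   read _ → write _, move right, go to D
D | _0_[1]0010   read 1 → write 0, move left, go to A
A | _0[_]00010   read _ → write #, move left, go to D
D | _[0]#00010   read 0 → write 1, move left, go to D
D | [_]1#00010   read _ → write 0, move right, go to B
B | 0[1]#00010   read 1 → write 0, move right, go to B
B | 00[#]00010   read # → write _, move right, go to A
A | 00_[0]0010   read 0 → write #, move right, go to C
C | 00_#[0]010
M halts after 10 transitions.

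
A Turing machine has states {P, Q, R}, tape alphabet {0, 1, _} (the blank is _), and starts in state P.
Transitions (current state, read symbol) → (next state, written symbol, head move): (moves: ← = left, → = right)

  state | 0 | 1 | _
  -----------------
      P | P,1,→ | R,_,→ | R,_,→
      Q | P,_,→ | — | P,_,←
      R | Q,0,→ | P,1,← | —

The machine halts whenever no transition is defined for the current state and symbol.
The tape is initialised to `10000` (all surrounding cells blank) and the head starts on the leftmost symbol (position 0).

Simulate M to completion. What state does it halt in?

R

state=P head=0 tape=[1]0000__   (P,1)→(R,_,→)
state=R head=1 tape=_[0]000__   (R,0)→(Q,0,→)
state=Q head=2 tape=_0[0]00__   (Q,0)→(P,_,→)
state=P head=3 tape=_0_[0]0__   (P,0)→(P,1,→)
state=P head=4 tape=_0_1[0]__   (P,0)→(P,1,→)
state=P head=5 tape=_0_11[_]_   (P,_)→(R,_,→)
state=R head=6 tape=_0_11_[_]
No transition is defined for (R, _); M halts in state R.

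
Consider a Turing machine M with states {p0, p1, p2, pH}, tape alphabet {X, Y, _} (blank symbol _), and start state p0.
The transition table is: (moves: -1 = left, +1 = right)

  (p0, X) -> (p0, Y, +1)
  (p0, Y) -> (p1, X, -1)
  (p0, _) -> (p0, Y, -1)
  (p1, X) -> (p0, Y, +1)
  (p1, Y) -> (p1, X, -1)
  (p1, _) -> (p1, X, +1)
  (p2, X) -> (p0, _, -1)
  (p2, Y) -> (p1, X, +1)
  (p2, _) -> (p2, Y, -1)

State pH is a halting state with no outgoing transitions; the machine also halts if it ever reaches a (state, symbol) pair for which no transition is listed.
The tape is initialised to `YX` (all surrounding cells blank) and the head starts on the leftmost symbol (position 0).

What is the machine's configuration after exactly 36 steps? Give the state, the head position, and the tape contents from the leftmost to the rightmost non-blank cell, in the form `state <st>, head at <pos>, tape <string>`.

state p1, head at -2, tape XXXXXXX

p0 | ___[Y]X__   read Y → write X, move -1, go to p1
p1 | __[_]XX__   read _ → write X, move +1, go to p1
p1 | __X[X]X__   read X → write Y, move +1, go to p0
p0 | __XY[X]__   read X → write Y, move +1, go to p0
p0 | __XYY[_]_   read _ → write Y, move -1, go to p0
p0 | __XY[Y]Y_   read Y → write X, move -1, go to p1
p1 | __X[Y]XY_   read Y → write X, move -1, go to p1
p1 | __[X]XXY_   read X → write Y, move +1, go to p0
p0 | __Y[X]XY_   read X → write Y, move +1, go to p0
p0 | __YY[X]Y_   read X → write Y, move +1, go to p0
p0 | __YYY[Y]_   read Y → write X, move -1, go to p1
p1 | __YY[Y]X_   read Y → write X, move -1, go to p1
p1 | __Y[Y]XX_   read Y → write X, move -1, go to p1
p1 | __[Y]XXX_   read Y → write X, move -1, go to p1
p1 | _[_]XXXX_   read _ → write X, move +1, go to p1
p1 | _X[X]XXX_   read X → write Y, move +1, go to p0
p0 | _XY[X]XX_   read X → write Y, move +1, go to p0
p0 | _XYY[X]X_   read X → write Y, move +1, go to p0
p0 | _XYYY[X]_   read X → write Y, move +1, go to p0
p0 | _XYYYY[_]   read _ → write Y, move -1, go to p0
p0 | _XYYY[Y]Y   read Y → write X, move -1, go to p1
p1 | _XYY[Y]XY   read Y → write X, move -1, go to p1
p1 | _XY[Y]XXY   read Y → write X, move -1, go to p1
p1 | _X[Y]XXXY   read Y → write X, move -1, go to p1
p1 | _[X]XXXXY   read X → write Y, move +1, go to p0
p0 | _Y[X]XXXY   read X → write Y, move +1, go to p0
p0 | _YY[X]XXY   read X → write Y, move +1, go to p0
p0 | _YYY[X]XY   read X → write Y, move +1, go to p0
p0 | _YYYY[X]Y   read X → write Y, move +1, go to p0
p0 | _YYYYY[Y]   read Y → write X, move -1, go to p1
p1 | _YYYY[Y]X   read Y → write X, move -1, go to p1
p1 | _YYY[Y]XX   read Y → write X, move -1, go to p1
p1 | _YY[Y]XXX   read Y → write X, move -1, go to p1
p1 | _Y[Y]XXXX   read Y → write X, move -1, go to p1
p1 | _[Y]XXXXX   read Y → write X, move -1, go to p1
p1 | [_]XXXXXX   read _ → write X, move +1, go to p1
p1 | X[X]XXXXX
After 36 steps: state p1, head at -2, tape XXXXXXX.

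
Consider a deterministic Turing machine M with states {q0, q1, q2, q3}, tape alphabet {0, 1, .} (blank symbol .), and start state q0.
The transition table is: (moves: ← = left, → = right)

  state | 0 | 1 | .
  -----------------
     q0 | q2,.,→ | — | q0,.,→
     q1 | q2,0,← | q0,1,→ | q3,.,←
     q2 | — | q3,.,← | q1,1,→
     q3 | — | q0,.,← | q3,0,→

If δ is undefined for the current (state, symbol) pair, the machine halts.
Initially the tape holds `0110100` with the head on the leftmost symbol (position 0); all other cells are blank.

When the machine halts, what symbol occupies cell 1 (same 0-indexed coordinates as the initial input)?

0

q0 | [0]110100   read 0 → write ., move →, go to q2
q2 | .[1]10100   read 1 → write ., move ←, go to q3
q3 | [.].10100   read . → write 0, move →, go to q3
q3 | 0[.]10100   read . → write 0, move →, go to q3
q3 | 00[1]0100   read 1 → write ., move ←, go to q0
q0 | 0[0].0100   read 0 → write ., move →, go to q2
q2 | 0.[.]0100   read . → write 1, move →, go to q1
q1 | 0.1[0]100   read 0 → write 0, move ←, go to q2
q2 | 0.[1]0100   read 1 → write ., move ←, go to q3
q3 | 0[.].0100   read . → write 0, move →, go to q3
q3 | 00[.]0100   read . → write 0, move →, go to q3
q3 | 000[0]100
Cell 1 holds 0 when M halts.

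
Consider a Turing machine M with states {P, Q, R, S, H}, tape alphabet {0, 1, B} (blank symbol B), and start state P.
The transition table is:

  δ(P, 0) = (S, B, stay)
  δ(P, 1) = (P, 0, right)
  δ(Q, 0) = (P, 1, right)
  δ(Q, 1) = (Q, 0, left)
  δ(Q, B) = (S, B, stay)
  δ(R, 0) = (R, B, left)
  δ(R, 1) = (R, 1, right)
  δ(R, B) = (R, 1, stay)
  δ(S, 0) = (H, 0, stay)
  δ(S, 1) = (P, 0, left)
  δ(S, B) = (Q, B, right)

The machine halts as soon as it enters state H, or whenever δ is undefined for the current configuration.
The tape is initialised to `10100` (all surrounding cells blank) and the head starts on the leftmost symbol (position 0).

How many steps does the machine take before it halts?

10

state=P head=0 tape=[1]0100B   (P,1)→(P,0,right)
state=P head=1 tape=0[0]100B   (P,0)→(S,B,stay)
state=S head=1 tape=0[B]100B   (S,B)→(Q,B,right)
state=Q head=2 tape=0B[1]00B   (Q,1)→(Q,0,left)
state=Q head=1 tape=0[B]000B   (Q,B)→(S,B,stay)
state=S head=1 tape=0[B]000B   (S,B)→(Q,B,right)
state=Q head=2 tape=0B[0]00B   (Q,0)→(P,1,right)
state=P head=3 tape=0B1[0]0B   (P,0)→(S,B,stay)
state=S head=3 tape=0B1[B]0B   (S,B)→(Q,B,right)
state=Q head=4 tape=0B1B[0]B   (Q,0)→(P,1,right)
state=P head=5 tape=0B1B1[B]
M halts after 10 transitions.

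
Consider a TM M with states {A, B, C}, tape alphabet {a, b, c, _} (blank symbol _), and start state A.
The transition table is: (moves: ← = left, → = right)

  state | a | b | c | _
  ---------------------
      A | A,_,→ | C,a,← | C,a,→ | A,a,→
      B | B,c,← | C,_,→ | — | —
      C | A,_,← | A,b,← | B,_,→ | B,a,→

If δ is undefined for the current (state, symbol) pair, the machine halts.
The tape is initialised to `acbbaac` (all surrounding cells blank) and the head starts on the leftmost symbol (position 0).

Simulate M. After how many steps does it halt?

state=A head=0 tape=[a]cbbaac   (A,a)→(A,_,→)
state=A head=1 tape=_[c]bbaac   (A,c)→(C,a,→)
state=C head=2 tape=_a[b]baac   (C,b)→(A,b,←)
state=A head=1 tape=_[a]bbaac   (A,a)→(A,_,→)
state=A head=2 tape=__[b]baac   (A,b)→(C,a,←)
state=C head=1 tape=_[_]abaac   (C,_)→(B,a,→)
state=B head=2 tape=_a[a]baac   (B,a)→(B,c,←)
state=B head=1 tape=_[a]cbaac   (B,a)→(B,c,←)
state=B head=0 tape=[_]ccbaac
M halts after 8 transitions.

8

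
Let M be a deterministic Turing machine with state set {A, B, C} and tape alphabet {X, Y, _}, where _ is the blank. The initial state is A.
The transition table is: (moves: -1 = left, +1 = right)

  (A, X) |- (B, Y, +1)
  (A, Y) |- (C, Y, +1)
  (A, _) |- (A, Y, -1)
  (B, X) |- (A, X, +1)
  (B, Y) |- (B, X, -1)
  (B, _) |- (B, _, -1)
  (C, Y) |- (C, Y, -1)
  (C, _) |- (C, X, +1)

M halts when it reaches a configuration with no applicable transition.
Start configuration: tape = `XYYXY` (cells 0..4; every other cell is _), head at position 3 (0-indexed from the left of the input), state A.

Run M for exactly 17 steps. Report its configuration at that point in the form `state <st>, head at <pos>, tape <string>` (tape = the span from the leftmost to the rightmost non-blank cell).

state=A head=3 tape=XYY[X]Y_   (A,X)→(B,Y,+1)
state=B head=4 tape=XYYY[Y]_   (B,Y)→(B,X,-1)
state=B head=3 tape=XYY[Y]X_   (B,Y)→(B,X,-1)
state=B head=2 tape=XY[Y]XX_   (B,Y)→(B,X,-1)
state=B head=1 tape=X[Y]XXX_   (B,Y)→(B,X,-1)
state=B head=0 tape=[X]XXXX_   (B,X)→(A,X,+1)
state=A head=1 tape=X[X]XXX_   (A,X)→(B,Y,+1)
state=B head=2 tape=XY[X]XX_   (B,X)→(A,X,+1)
state=A head=3 tape=XYX[X]X_   (A,X)→(B,Y,+1)
state=B head=4 tape=XYXY[X]_   (B,X)→(A,X,+1)
state=A head=5 tape=XYXYX[_]   (A,_)→(A,Y,-1)
state=A head=4 tape=XYXY[X]Y   (A,X)→(B,Y,+1)
state=B head=5 tape=XYXYY[Y]   (B,Y)→(B,X,-1)
state=B head=4 tape=XYXY[Y]X   (B,Y)→(B,X,-1)
state=B head=3 tape=XYX[Y]XX   (B,Y)→(B,X,-1)
state=B head=2 tape=XY[X]XXX   (B,X)→(A,X,+1)
state=A head=3 tape=XYX[X]XX   (A,X)→(B,Y,+1)
state=B head=4 tape=XYXY[X]X
After 17 steps: state B, head at 4, tape XYXYXX.

state B, head at 4, tape XYXYXX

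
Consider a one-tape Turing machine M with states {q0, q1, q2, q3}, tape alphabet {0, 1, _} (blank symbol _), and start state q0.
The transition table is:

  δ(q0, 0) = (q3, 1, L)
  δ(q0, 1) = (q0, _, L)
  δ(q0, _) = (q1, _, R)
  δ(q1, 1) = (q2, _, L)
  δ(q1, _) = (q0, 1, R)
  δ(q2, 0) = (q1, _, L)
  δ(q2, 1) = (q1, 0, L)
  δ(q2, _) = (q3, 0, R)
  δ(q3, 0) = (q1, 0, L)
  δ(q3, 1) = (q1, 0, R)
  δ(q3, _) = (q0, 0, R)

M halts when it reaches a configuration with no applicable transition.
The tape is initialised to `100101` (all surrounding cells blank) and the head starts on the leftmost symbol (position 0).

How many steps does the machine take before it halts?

22

q0 | _[1]00101   read 1 → write _, move L, go to q0
q0 | [_]_00101   read _ → write _, move R, go to q1
q1 | _[_]00101   read _ → write 1, move R, go to q0
q0 | _1[0]0101   read 0 → write 1, move L, go to q3
q3 | _[1]10101   read 1 → write 0, move R, go to q1
q1 | _0[1]0101   read 1 → write _, move L, go to q2
q2 | _[0]_0101   read 0 → write _, move L, go to q1
q1 | [_]__0101   read _ → write 1, move R, go to q0
q0 | 1[_]_0101   read _ → write _, move R, go to q1
q1 | 1_[_]0101   read _ → write 1, move R, go to q0
q0 | 1_1[0]101   read 0 → write 1, move L, go to q3
q3 | 1_[1]1101   read 1 → write 0, move R, go to q1
q1 | 1_0[1]101   read 1 → write _, move L, go to q2
q2 | 1_[0]_101   read 0 → write _, move L, go to q1
q1 | 1[_]__101   read _ → write 1, move R, go to q0
q0 | 11[_]_101   read _ → write _, move R, go to q1
q1 | 11_[_]101   read _ → write 1, move R, go to q0
q0 | 11_1[1]01   read 1 → write _, move L, go to q0
q0 | 11_[1]_01   read 1 → write _, move L, go to q0
q0 | 11[_]__01   read _ → write _, move R, go to q1
q1 | 11_[_]_01   read _ → write 1, move R, go to q0
q0 | 11_1[_]01   read _ → write _, move R, go to q1
q1 | 11_1_[0]1
M halts after 22 transitions.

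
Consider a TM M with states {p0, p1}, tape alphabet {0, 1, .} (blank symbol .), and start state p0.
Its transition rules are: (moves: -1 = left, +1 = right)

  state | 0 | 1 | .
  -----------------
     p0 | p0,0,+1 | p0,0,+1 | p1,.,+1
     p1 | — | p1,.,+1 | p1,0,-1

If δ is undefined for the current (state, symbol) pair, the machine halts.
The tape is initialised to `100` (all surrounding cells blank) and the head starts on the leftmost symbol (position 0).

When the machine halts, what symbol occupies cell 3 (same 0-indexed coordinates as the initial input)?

p0 | [1]00..   read 1 → write 0, move +1, go to p0
p0 | 0[0]0..   read 0 → write 0, move +1, go to p0
p0 | 00[0]..   read 0 → write 0, move +1, go to p0
p0 | 000[.].   read . → write ., move +1, go to p1
p1 | 000.[.]   read . → write 0, move -1, go to p1
p1 | 000[.]0   read . → write 0, move -1, go to p1
p1 | 00[0]00
Cell 3 holds 0 when M halts.

0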